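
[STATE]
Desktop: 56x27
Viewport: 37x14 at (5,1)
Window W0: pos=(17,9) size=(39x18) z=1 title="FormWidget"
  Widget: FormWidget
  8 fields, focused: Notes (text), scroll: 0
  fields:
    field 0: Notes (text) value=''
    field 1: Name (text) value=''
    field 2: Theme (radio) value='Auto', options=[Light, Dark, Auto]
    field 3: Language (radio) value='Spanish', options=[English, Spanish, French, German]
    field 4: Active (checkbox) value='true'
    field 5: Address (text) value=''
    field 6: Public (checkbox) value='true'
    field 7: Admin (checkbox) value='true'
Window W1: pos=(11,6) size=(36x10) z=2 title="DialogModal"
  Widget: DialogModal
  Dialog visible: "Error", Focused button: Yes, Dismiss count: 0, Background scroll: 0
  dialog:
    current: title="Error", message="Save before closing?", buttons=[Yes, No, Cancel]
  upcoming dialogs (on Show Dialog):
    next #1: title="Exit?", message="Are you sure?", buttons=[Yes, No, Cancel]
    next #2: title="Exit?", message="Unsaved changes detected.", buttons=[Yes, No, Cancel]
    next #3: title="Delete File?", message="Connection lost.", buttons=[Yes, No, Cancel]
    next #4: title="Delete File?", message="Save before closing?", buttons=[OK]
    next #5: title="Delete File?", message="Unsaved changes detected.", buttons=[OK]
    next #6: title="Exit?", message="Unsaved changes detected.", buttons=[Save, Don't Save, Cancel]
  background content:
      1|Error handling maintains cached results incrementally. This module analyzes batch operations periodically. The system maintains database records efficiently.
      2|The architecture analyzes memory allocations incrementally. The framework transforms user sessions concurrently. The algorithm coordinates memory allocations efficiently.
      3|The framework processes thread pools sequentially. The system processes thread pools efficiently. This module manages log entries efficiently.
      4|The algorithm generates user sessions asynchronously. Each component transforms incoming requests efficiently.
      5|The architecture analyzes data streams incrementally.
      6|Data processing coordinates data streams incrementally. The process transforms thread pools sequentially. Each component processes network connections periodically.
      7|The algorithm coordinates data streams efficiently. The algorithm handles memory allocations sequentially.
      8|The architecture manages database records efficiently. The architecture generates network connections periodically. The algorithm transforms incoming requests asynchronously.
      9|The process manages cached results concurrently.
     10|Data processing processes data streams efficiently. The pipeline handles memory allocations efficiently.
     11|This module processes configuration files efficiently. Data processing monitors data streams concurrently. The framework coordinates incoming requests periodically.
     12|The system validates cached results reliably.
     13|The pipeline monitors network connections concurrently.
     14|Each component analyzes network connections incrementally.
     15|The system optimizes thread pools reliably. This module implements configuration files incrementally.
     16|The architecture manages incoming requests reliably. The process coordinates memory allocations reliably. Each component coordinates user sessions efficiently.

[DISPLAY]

                                     
                                     
                                     
                                     
                                     
      ┏━━━━━━━━━━━━━━━━━━━━━━━━━━━━━━
      ┃ DialogModal                  
      ┠──────────────────────────────
      ┃Error┌──────────────────────┐e
      ┃The a│        Error         │o
      ┃The f│ Save before closing? │d
      ┃The a│ [Yes]  No   Cancel   │s
      ┃The a└──────────────────────┘a
      ┃Data processing coordinates da


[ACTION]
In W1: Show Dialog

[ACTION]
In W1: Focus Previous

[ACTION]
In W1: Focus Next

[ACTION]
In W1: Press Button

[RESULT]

                                     
                                     
                                     
                                     
                                     
      ┏━━━━━━━━━━━━━━━━━━━━━━━━━━━━━━
      ┃ DialogModal                  
      ┠──────────────────────────────
      ┃Error handling maintains cache
      ┃The architecture analyzes memo
      ┃The framework processes thread
      ┃The algorithm generates user s
      ┃The architecture analyzes data
      ┃Data processing coordinates da


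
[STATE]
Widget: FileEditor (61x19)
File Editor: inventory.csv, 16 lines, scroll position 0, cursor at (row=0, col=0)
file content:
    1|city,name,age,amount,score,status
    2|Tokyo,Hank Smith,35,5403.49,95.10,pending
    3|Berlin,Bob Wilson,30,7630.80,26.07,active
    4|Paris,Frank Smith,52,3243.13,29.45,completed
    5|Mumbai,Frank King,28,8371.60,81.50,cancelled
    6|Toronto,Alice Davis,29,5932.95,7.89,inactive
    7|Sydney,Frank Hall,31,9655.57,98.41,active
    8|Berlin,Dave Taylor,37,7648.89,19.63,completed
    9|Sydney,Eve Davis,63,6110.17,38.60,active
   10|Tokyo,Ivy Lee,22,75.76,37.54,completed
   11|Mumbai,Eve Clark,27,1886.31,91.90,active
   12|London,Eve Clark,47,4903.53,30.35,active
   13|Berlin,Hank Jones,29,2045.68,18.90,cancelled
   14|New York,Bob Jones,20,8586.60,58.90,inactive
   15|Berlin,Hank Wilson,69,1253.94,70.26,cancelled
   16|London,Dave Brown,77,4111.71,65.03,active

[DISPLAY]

█ity,name,age,amount,score,status                           ▲
Tokyo,Hank Smith,35,5403.49,95.10,pending                   █
Berlin,Bob Wilson,30,7630.80,26.07,active                   ░
Paris,Frank Smith,52,3243.13,29.45,completed                ░
Mumbai,Frank King,28,8371.60,81.50,cancelled                ░
Toronto,Alice Davis,29,5932.95,7.89,inactive                ░
Sydney,Frank Hall,31,9655.57,98.41,active                   ░
Berlin,Dave Taylor,37,7648.89,19.63,completed               ░
Sydney,Eve Davis,63,6110.17,38.60,active                    ░
Tokyo,Ivy Lee,22,75.76,37.54,completed                      ░
Mumbai,Eve Clark,27,1886.31,91.90,active                    ░
London,Eve Clark,47,4903.53,30.35,active                    ░
Berlin,Hank Jones,29,2045.68,18.90,cancelled                ░
New York,Bob Jones,20,8586.60,58.90,inactive                ░
Berlin,Hank Wilson,69,1253.94,70.26,cancelled               ░
London,Dave Brown,77,4111.71,65.03,active                   ░
                                                            ░
                                                            ░
                                                            ▼


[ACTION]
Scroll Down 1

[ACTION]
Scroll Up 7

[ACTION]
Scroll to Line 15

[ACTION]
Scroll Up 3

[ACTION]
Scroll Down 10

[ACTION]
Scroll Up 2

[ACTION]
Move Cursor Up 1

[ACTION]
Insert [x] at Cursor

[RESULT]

x█ity,name,age,amount,score,status                          ▲
Tokyo,Hank Smith,35,5403.49,95.10,pending                   █
Berlin,Bob Wilson,30,7630.80,26.07,active                   ░
Paris,Frank Smith,52,3243.13,29.45,completed                ░
Mumbai,Frank King,28,8371.60,81.50,cancelled                ░
Toronto,Alice Davis,29,5932.95,7.89,inactive                ░
Sydney,Frank Hall,31,9655.57,98.41,active                   ░
Berlin,Dave Taylor,37,7648.89,19.63,completed               ░
Sydney,Eve Davis,63,6110.17,38.60,active                    ░
Tokyo,Ivy Lee,22,75.76,37.54,completed                      ░
Mumbai,Eve Clark,27,1886.31,91.90,active                    ░
London,Eve Clark,47,4903.53,30.35,active                    ░
Berlin,Hank Jones,29,2045.68,18.90,cancelled                ░
New York,Bob Jones,20,8586.60,58.90,inactive                ░
Berlin,Hank Wilson,69,1253.94,70.26,cancelled               ░
London,Dave Brown,77,4111.71,65.03,active                   ░
                                                            ░
                                                            ░
                                                            ▼


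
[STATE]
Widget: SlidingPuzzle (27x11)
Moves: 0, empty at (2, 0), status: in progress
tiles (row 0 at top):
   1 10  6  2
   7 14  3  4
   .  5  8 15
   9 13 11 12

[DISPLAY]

┌────┬────┬────┬────┐      
│  1 │ 10 │  6 │  2 │      
├────┼────┼────┼────┤      
│  7 │ 14 │  3 │  4 │      
├────┼────┼────┼────┤      
│    │  5 │  8 │ 15 │      
├────┼────┼────┼────┤      
│  9 │ 13 │ 11 │ 12 │      
└────┴────┴────┴────┘      
Moves: 0                   
                           


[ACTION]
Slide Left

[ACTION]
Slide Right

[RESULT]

┌────┬────┬────┬────┐      
│  1 │ 10 │  6 │  2 │      
├────┼────┼────┼────┤      
│  7 │ 14 │  3 │  4 │      
├────┼────┼────┼────┤      
│    │  5 │  8 │ 15 │      
├────┼────┼────┼────┤      
│  9 │ 13 │ 11 │ 12 │      
└────┴────┴────┴────┘      
Moves: 2                   
                           


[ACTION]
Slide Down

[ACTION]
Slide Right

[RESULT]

┌────┬────┬────┬────┐      
│  1 │ 10 │  6 │  2 │      
├────┼────┼────┼────┤      
│    │ 14 │  3 │  4 │      
├────┼────┼────┼────┤      
│  7 │  5 │  8 │ 15 │      
├────┼────┼────┼────┤      
│  9 │ 13 │ 11 │ 12 │      
└────┴────┴────┴────┘      
Moves: 3                   
                           


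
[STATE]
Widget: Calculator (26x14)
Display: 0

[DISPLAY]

                         0
┌───┬───┬───┬───┐         
│ 7 │ 8 │ 9 │ ÷ │         
├───┼───┼───┼───┤         
│ 4 │ 5 │ 6 │ × │         
├───┼───┼───┼───┤         
│ 1 │ 2 │ 3 │ - │         
├───┼───┼───┼───┤         
│ 0 │ . │ = │ + │         
├───┼───┼───┼───┤         
│ C │ MC│ MR│ M+│         
└───┴───┴───┴───┘         
                          
                          


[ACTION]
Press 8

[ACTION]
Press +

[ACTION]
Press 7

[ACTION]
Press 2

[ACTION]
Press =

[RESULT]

                        80
┌───┬───┬───┬───┐         
│ 7 │ 8 │ 9 │ ÷ │         
├───┼───┼───┼───┤         
│ 4 │ 5 │ 6 │ × │         
├───┼───┼───┼───┤         
│ 1 │ 2 │ 3 │ - │         
├───┼───┼───┼───┤         
│ 0 │ . │ = │ + │         
├───┼───┼───┼───┤         
│ C │ MC│ MR│ M+│         
└───┴───┴───┴───┘         
                          
                          


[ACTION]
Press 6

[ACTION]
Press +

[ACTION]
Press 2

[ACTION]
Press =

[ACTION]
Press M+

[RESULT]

                         8
┌───┬───┬───┬───┐         
│ 7 │ 8 │ 9 │ ÷ │         
├───┼───┼───┼───┤         
│ 4 │ 5 │ 6 │ × │         
├───┼───┼───┼───┤         
│ 1 │ 2 │ 3 │ - │         
├───┼───┼───┼───┤         
│ 0 │ . │ = │ + │         
├───┼───┼───┼───┤         
│ C │ MC│ MR│ M+│         
└───┴───┴───┴───┘         
                          
                          


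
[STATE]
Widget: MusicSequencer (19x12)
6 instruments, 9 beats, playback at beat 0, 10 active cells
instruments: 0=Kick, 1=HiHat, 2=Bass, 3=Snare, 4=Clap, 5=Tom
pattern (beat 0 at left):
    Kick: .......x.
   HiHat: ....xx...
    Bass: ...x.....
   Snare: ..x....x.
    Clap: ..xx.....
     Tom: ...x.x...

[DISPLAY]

      ▼12345678    
  Kick·······█·    
 HiHat····██···    
  Bass···█·····    
 Snare··█····█·    
  Clap··██·····    
   Tom···█·█···    
                   
                   
                   
                   
                   


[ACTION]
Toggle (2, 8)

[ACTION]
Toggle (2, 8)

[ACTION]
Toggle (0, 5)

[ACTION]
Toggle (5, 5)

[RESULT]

      ▼12345678    
  Kick·····█·█·    
 HiHat····██···    
  Bass···█·····    
 Snare··█····█·    
  Clap··██·····    
   Tom···█·····    
                   
                   
                   
                   
                   


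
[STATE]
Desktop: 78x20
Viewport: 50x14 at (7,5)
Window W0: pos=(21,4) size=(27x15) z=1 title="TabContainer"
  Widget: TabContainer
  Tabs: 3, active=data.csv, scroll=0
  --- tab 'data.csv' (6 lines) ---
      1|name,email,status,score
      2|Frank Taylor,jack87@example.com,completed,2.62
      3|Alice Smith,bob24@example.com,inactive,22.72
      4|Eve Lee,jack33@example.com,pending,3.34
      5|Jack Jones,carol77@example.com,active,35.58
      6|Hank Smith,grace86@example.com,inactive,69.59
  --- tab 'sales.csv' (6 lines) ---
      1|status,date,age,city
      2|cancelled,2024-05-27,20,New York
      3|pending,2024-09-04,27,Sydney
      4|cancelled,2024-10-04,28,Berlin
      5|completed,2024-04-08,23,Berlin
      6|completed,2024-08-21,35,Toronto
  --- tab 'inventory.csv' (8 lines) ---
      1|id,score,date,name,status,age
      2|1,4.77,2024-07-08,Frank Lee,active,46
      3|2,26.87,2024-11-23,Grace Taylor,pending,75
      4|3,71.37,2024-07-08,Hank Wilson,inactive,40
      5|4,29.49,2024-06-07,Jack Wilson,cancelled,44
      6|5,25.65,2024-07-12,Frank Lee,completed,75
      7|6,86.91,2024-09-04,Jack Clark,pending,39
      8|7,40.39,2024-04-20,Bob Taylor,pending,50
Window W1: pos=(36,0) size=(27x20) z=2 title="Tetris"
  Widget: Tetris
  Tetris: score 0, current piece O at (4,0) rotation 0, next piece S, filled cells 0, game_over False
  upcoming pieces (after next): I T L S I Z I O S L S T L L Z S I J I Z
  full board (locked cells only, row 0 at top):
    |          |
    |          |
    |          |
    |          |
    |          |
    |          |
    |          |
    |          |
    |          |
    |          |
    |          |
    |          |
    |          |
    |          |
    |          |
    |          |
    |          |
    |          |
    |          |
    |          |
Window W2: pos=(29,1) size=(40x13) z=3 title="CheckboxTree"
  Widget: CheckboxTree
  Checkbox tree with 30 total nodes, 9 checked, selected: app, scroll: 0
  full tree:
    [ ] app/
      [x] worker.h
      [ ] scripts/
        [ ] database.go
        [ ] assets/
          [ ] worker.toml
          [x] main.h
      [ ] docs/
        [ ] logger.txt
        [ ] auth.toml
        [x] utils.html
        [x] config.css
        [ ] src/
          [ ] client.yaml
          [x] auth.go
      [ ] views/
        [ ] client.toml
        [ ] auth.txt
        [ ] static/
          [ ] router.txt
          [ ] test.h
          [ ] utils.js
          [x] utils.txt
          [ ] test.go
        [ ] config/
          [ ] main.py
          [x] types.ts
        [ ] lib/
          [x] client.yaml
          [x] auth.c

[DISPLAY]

              ┃ TabCon┃   [x] worker.h            
              ┠───────┃   [-] scripts/            
              ┃[data.c┃     [ ] database.go       
              ┃───────┃     [-] assets/           
              ┃name,em┃       [ ] worker.toml     
              ┃Frank T┃       [x] main.h          
              ┃Alice S┃   [-] docs/               
              ┃Eve Lee┃     [ ] logger.txt        
              ┃Jack Jo┗━━━━━━━━━━━━━━━━━━━━━━━━━━━
              ┃Hank Smith,gra┃          │         
              ┃              ┃          │         
              ┃              ┃          │         
              ┃              ┃          │         
              ┗━━━━━━━━━━━━━━┃          │         


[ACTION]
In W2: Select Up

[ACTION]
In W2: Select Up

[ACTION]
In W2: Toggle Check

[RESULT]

              ┃ TabCon┃   [x] worker.h            
              ┠───────┃   [x] scripts/            
              ┃[data.c┃     [x] database.go       
              ┃───────┃     [x] assets/           
              ┃name,em┃       [x] worker.toml     
              ┃Frank T┃       [x] main.h          
              ┃Alice S┃   [x] docs/               
              ┃Eve Lee┃     [x] logger.txt        
              ┃Jack Jo┗━━━━━━━━━━━━━━━━━━━━━━━━━━━
              ┃Hank Smith,gra┃          │         
              ┃              ┃          │         
              ┃              ┃          │         
              ┃              ┃          │         
              ┗━━━━━━━━━━━━━━┃          │         


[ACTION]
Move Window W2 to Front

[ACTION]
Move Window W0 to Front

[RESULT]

              ┃ TabContainer            ┃         
              ┠─────────────────────────┨         
              ┃[data.csv]│ sales.csv │ i┃go       
              ┃─────────────────────────┃         
              ┃name,email,status,score  ┃toml     
              ┃Frank Taylor,jack87@examp┃         
              ┃Alice Smith,bob24@example┃         
              ┃Eve Lee,jack33@example.co┃t        
              ┃Jack Jones,carol77@exampl┃━━━━━━━━━
              ┃Hank Smith,grace86@exampl┃         
              ┃                         ┃         
              ┃                         ┃         
              ┃                         ┃         
              ┗━━━━━━━━━━━━━━━━━━━━━━━━━┛         


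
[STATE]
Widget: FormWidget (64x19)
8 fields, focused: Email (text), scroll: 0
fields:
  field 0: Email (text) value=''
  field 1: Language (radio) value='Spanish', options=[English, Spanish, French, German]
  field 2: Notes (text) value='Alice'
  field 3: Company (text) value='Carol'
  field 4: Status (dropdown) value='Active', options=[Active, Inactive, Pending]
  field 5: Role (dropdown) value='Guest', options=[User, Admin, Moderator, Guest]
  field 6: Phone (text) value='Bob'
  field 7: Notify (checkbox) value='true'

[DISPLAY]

> Email:      [                                                ]
  Language:   ( ) English  (●) Spanish  ( ) French  ( ) German  
  Notes:      [Alice                                           ]
  Company:    [Carol                                           ]
  Status:     [Active                                         ▼]
  Role:       [Guest                                          ▼]
  Phone:      [Bob                                             ]
  Notify:     [x]                                               
                                                                
                                                                
                                                                
                                                                
                                                                
                                                                
                                                                
                                                                
                                                                
                                                                
                                                                


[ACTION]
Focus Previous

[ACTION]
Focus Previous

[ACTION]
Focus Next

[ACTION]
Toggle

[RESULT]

  Email:      [                                                ]
  Language:   ( ) English  (●) Spanish  ( ) French  ( ) German  
  Notes:      [Alice                                           ]
  Company:    [Carol                                           ]
  Status:     [Active                                         ▼]
  Role:       [Guest                                          ▼]
  Phone:      [Bob                                             ]
> Notify:     [ ]                                               
                                                                
                                                                
                                                                
                                                                
                                                                
                                                                
                                                                
                                                                
                                                                
                                                                
                                                                


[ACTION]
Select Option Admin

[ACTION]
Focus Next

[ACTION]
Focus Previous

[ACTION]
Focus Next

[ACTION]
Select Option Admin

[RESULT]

> Email:      [                                                ]
  Language:   ( ) English  (●) Spanish  ( ) French  ( ) German  
  Notes:      [Alice                                           ]
  Company:    [Carol                                           ]
  Status:     [Active                                         ▼]
  Role:       [Guest                                          ▼]
  Phone:      [Bob                                             ]
  Notify:     [ ]                                               
                                                                
                                                                
                                                                
                                                                
                                                                
                                                                
                                                                
                                                                
                                                                
                                                                
                                                                


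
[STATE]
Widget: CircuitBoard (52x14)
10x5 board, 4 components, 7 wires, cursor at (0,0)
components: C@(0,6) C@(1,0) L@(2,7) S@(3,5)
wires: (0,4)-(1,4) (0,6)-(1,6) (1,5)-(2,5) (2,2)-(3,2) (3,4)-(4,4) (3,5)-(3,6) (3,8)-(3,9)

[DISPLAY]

   0 1 2 3 4 5 6 7 8 9                              
0  [.]              ·       C                       
                    │       │                       
1   C               ·   ·   ·                       
                        │                           
2           ·           ·       L                   
            │                                       
3           ·       ·   S ─ ·       · ─ ·           
                    │                               
4                   ·                               
Cursor: (0,0)                                       
                                                    
                                                    
                                                    


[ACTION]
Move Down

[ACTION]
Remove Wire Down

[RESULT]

   0 1 2 3 4 5 6 7 8 9                              
0                   ·       C                       
                    │       │                       
1  [C]              ·   ·   ·                       
                        │                           
2           ·           ·       L                   
            │                                       
3           ·       ·   S ─ ·       · ─ ·           
                    │                               
4                   ·                               
Cursor: (1,0)                                       
                                                    
                                                    
                                                    


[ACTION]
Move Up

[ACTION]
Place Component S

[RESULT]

   0 1 2 3 4 5 6 7 8 9                              
0  [S]              ·       C                       
                    │       │                       
1   C               ·   ·   ·                       
                        │                           
2           ·           ·       L                   
            │                                       
3           ·       ·   S ─ ·       · ─ ·           
                    │                               
4                   ·                               
Cursor: (0,0)                                       
                                                    
                                                    
                                                    


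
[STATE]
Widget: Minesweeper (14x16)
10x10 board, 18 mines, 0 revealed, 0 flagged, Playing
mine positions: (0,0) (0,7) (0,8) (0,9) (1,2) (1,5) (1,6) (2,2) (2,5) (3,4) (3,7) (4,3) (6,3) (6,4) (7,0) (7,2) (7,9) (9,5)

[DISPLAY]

■■■■■■■■■■    
■■■■■■■■■■    
■■■■■■■■■■    
■■■■■■■■■■    
■■■■■■■■■■    
■■■■■■■■■■    
■■■■■■■■■■    
■■■■■■■■■■    
■■■■■■■■■■    
■■■■■■■■■■    
              
              
              
              
              
              


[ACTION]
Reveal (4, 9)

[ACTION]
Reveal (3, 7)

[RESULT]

✹■■■■■■✹✹✹    
■■✹■■✹✹■32    
■■✹■■✹■■1     
■■■■✹■■✹1     
■■■✹■1111     
■■■■■1        
■■■✹✹1  11    
✹■✹■■1  1✹    
■■■■■11 11    
■■■■■✹1       
              
              
              
              
              
              


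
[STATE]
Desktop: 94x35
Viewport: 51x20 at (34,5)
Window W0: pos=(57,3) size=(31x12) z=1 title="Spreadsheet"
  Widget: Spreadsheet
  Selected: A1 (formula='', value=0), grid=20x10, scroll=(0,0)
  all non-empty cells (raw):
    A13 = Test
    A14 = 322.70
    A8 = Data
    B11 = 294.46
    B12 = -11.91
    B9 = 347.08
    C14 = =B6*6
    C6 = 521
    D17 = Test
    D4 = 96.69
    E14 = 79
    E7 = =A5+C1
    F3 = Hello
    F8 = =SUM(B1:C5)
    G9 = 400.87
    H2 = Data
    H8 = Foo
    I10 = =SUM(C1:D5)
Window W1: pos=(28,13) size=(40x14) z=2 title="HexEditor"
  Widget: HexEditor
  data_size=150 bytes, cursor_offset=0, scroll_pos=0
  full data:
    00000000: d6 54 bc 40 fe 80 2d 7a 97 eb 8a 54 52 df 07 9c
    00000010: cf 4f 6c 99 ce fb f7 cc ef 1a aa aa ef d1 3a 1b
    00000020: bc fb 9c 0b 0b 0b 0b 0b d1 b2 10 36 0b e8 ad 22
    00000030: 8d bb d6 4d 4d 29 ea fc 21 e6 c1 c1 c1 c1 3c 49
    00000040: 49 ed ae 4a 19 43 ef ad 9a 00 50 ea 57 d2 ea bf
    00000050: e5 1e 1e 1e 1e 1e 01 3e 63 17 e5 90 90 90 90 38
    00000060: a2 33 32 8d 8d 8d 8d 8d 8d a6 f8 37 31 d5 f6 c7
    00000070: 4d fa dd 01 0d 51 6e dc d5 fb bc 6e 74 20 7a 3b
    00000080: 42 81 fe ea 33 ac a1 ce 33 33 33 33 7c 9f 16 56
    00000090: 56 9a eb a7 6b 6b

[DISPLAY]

                       ┠───────────────────────────
                       ┃A1:                        
                       ┃       A       B       C   
                       ┃---------------------------
                       ┃  1      [0]       0       
                       ┃  2        0       0       
                       ┃  3        0       0       
                       ┃  4        0       0       
━━━━━━━━━━━━━━━━━━━━━━━━━━━━━━━━━┓ 0       0       
ditor                            ┃━━━━━━━━━━━━━━━━━
─────────────────────────────────┨                 
000  D6 54 bc 40 fe 80 2d 7a  97 ┃                 
010  cf 4f 6c 99 ce fb f7 cc  ef ┃                 
020  bc fb 9c 0b 0b 0b 0b 0b  d1 ┃                 
030  8d bb d6 4d 4d 29 ea fc  21 ┃                 
040  49 ed ae 4a 19 43 ef ad  9a ┃                 
050  e5 1e 1e 1e 1e 1e 01 3e  63 ┃                 
060  a2 33 32 8d 8d 8d 8d 8d  8d ┃                 
070  4d fa dd 01 0d 51 6e dc  d5 ┃                 
080  42 81 fe ea 33 ac a1 ce  33 ┃                 


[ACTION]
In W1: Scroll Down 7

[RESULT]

                       ┠───────────────────────────
                       ┃A1:                        
                       ┃       A       B       C   
                       ┃---------------------------
                       ┃  1      [0]       0       
                       ┃  2        0       0       
                       ┃  3        0       0       
                       ┃  4        0       0       
━━━━━━━━━━━━━━━━━━━━━━━━━━━━━━━━━┓ 0       0       
ditor                            ┃━━━━━━━━━━━━━━━━━
─────────────────────────────────┨                 
070  4d fa dd 01 0d 51 6e dc  d5 ┃                 
080  42 81 fe ea 33 ac a1 ce  33 ┃                 
090  56 9a eb a7 6b 6b           ┃                 
                                 ┃                 
                                 ┃                 
                                 ┃                 
                                 ┃                 
                                 ┃                 
                                 ┃                 


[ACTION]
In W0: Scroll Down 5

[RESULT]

                       ┠───────────────────────────
                       ┃A1:                        
                       ┃       A       B       C   
                       ┃---------------------------
                       ┃  6        0       0     52
                       ┃  7        0       0       
                       ┃  8 Data           0       
                       ┃  9        0  347.08       
━━━━━━━━━━━━━━━━━━━━━━━━━━━━━━━━━┓ 0       0       
ditor                            ┃━━━━━━━━━━━━━━━━━
─────────────────────────────────┨                 
070  4d fa dd 01 0d 51 6e dc  d5 ┃                 
080  42 81 fe ea 33 ac a1 ce  33 ┃                 
090  56 9a eb a7 6b 6b           ┃                 
                                 ┃                 
                                 ┃                 
                                 ┃                 
                                 ┃                 
                                 ┃                 
                                 ┃                 


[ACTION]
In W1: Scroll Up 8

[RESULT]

                       ┠───────────────────────────
                       ┃A1:                        
                       ┃       A       B       C   
                       ┃---------------------------
                       ┃  6        0       0     52
                       ┃  7        0       0       
                       ┃  8 Data           0       
                       ┃  9        0  347.08       
━━━━━━━━━━━━━━━━━━━━━━━━━━━━━━━━━┓ 0       0       
ditor                            ┃━━━━━━━━━━━━━━━━━
─────────────────────────────────┨                 
000  D6 54 bc 40 fe 80 2d 7a  97 ┃                 
010  cf 4f 6c 99 ce fb f7 cc  ef ┃                 
020  bc fb 9c 0b 0b 0b 0b 0b  d1 ┃                 
030  8d bb d6 4d 4d 29 ea fc  21 ┃                 
040  49 ed ae 4a 19 43 ef ad  9a ┃                 
050  e5 1e 1e 1e 1e 1e 01 3e  63 ┃                 
060  a2 33 32 8d 8d 8d 8d 8d  8d ┃                 
070  4d fa dd 01 0d 51 6e dc  d5 ┃                 
080  42 81 fe ea 33 ac a1 ce  33 ┃                 


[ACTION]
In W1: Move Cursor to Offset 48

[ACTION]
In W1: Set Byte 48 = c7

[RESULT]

                       ┠───────────────────────────
                       ┃A1:                        
                       ┃       A       B       C   
                       ┃---------------------------
                       ┃  6        0       0     52
                       ┃  7        0       0       
                       ┃  8 Data           0       
                       ┃  9        0  347.08       
━━━━━━━━━━━━━━━━━━━━━━━━━━━━━━━━━┓ 0       0       
ditor                            ┃━━━━━━━━━━━━━━━━━
─────────────────────────────────┨                 
000  d6 54 bc 40 fe 80 2d 7a  97 ┃                 
010  cf 4f 6c 99 ce fb f7 cc  ef ┃                 
020  bc fb 9c 0b 0b 0b 0b 0b  d1 ┃                 
030  C7 bb d6 4d 4d 29 ea fc  21 ┃                 
040  49 ed ae 4a 19 43 ef ad  9a ┃                 
050  e5 1e 1e 1e 1e 1e 01 3e  63 ┃                 
060  a2 33 32 8d 8d 8d 8d 8d  8d ┃                 
070  4d fa dd 01 0d 51 6e dc  d5 ┃                 
080  42 81 fe ea 33 ac a1 ce  33 ┃                 


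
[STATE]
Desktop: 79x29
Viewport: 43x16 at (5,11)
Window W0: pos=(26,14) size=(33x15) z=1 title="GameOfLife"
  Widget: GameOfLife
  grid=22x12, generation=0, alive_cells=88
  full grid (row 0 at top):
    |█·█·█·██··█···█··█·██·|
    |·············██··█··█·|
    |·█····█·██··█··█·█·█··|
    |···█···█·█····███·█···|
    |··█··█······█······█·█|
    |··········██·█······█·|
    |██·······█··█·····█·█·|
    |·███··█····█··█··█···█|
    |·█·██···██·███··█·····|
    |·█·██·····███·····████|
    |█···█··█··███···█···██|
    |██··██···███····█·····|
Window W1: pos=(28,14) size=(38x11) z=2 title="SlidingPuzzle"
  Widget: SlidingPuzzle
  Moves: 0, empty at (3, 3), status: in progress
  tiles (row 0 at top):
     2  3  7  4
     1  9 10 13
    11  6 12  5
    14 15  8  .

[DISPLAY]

                                           
                                           
                                           
                     ┏━┏━━━━━━━━━━━━━━━━━━━
                     ┃ ┃ SlidingPuzzle     
                     ┠─┠───────────────────
                     ┃G┃┌────┬────┬────┬───
                     ┃·┃│  2 │  3 │  7 │  4
                     ┃·┃├────┼────┼────┼───
                     ┃·┃│  1 │  9 │ 10 │ 13
                     ┃·┃├────┼────┼────┼───
                     ┃·┃│ 11 │  6 │ 12 │  5
                     ┃█┃├────┼────┼────┼───
                     ┃·┗━━━━━━━━━━━━━━━━━━━
                     ┃·█·██···██·███··█····
                     ┃·█·██·····███·····███


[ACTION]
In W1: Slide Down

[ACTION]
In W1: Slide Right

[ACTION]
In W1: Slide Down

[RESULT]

                                           
                                           
                                           
                     ┏━┏━━━━━━━━━━━━━━━━━━━
                     ┃ ┃ SlidingPuzzle     
                     ┠─┠───────────────────
                     ┃G┃┌────┬────┬────┬───
                     ┃·┃│  2 │  3 │  7 │  4
                     ┃·┃├────┼────┼────┼───
                     ┃·┃│  1 │  9 │    │ 13
                     ┃·┃├────┼────┼────┼───
                     ┃·┃│ 11 │  6 │ 10 │ 12
                     ┃█┃├────┼────┼────┼───
                     ┃·┗━━━━━━━━━━━━━━━━━━━
                     ┃·█·██···██·███··█····
                     ┃·█·██·····███·····███


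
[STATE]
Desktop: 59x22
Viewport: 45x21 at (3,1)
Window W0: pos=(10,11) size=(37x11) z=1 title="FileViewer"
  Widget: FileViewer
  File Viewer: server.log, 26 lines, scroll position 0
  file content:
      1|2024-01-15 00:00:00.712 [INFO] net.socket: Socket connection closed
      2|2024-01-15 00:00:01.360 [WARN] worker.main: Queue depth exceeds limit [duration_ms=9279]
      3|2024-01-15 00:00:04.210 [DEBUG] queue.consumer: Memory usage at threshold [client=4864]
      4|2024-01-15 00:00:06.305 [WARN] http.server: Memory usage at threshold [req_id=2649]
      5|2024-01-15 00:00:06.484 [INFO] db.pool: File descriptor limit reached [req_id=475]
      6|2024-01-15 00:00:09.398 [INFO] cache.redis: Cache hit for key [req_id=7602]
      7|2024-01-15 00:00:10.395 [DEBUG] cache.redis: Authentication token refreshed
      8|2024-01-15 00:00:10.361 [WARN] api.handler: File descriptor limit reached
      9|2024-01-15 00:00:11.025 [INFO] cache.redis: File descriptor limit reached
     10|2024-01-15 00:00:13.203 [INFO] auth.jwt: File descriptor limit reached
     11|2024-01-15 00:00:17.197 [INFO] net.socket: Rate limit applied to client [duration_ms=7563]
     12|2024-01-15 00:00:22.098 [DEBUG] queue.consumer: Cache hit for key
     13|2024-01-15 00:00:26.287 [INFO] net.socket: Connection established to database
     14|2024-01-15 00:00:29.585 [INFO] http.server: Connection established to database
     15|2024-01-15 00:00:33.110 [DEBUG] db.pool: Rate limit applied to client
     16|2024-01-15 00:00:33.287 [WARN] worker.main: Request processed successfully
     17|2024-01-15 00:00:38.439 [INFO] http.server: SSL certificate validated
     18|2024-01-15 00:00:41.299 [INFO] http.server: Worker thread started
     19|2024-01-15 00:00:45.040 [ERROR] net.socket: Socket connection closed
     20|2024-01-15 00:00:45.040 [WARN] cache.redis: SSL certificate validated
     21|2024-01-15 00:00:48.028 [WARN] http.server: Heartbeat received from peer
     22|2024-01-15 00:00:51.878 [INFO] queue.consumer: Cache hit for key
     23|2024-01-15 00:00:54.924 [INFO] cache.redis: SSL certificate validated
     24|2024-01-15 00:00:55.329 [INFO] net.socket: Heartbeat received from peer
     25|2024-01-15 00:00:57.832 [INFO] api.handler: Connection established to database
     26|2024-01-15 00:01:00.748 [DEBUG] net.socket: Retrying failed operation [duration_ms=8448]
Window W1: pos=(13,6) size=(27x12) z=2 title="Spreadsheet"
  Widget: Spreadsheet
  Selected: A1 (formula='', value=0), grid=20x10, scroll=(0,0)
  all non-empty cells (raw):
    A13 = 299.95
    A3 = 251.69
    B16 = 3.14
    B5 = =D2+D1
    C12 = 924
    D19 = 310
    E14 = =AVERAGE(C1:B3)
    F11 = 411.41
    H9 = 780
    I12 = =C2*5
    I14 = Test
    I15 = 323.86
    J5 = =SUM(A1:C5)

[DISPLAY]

                                             
                                             
                                             
                                             
                                             
          ┏━━━━━━━━━━━━━━━━━━━━━━━━━┓        
          ┃ Spreadsheet             ┃        
          ┠─────────────────────────┨        
          ┃A1:                      ┃        
          ┃       A       B       C ┃        
       ┏━━┃-------------------------┃━━━━━━┓ 
       ┃ F┃  1      [0]       0     ┃      ┃ 
       ┠──┃  2        0       0     ┃──────┨ 
       ┃20┃  3   251.69       0     ┃] net▲┃ 
       ┃20┃  4        0       0     ┃] wor█┃ 
       ┃20┃  5        0       0     ┃G] qu░┃ 
       ┃20┗━━━━━━━━━━━━━━━━━━━━━━━━━┛] htt░┃ 
       ┃2024-01-15 00:00:06.484 [INFO] db.░┃ 
       ┃2024-01-15 00:00:09.398 [INFO] cac░┃ 
       ┃2024-01-15 00:00:10.395 [DEBUG] ca▼┃ 
       ┗━━━━━━━━━━━━━━━━━━━━━━━━━━━━━━━━━━━┛ 


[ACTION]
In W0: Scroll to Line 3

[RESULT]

                                             
                                             
                                             
                                             
                                             
          ┏━━━━━━━━━━━━━━━━━━━━━━━━━┓        
          ┃ Spreadsheet             ┃        
          ┠─────────────────────────┨        
          ┃A1:                      ┃        
          ┃       A       B       C ┃        
       ┏━━┃-------------------------┃━━━━━━┓ 
       ┃ F┃  1      [0]       0     ┃      ┃ 
       ┠──┃  2        0       0     ┃──────┨ 
       ┃20┃  3   251.69       0     ┃G] qu▲┃ 
       ┃20┃  4        0       0     ┃] htt█┃ 
       ┃20┃  5        0       0     ┃] db.░┃ 
       ┃20┗━━━━━━━━━━━━━━━━━━━━━━━━━┛] cac░┃ 
       ┃2024-01-15 00:00:10.395 [DEBUG] ca░┃ 
       ┃2024-01-15 00:00:10.361 [WARN] api░┃ 
       ┃2024-01-15 00:00:11.025 [INFO] cac▼┃ 
       ┗━━━━━━━━━━━━━━━━━━━━━━━━━━━━━━━━━━━┛ 


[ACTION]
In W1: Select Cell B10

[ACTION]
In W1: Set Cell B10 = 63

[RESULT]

                                             
                                             
                                             
                                             
                                             
          ┏━━━━━━━━━━━━━━━━━━━━━━━━━┓        
          ┃ Spreadsheet             ┃        
          ┠─────────────────────────┨        
          ┃B10: 63                  ┃        
          ┃       A       B       C ┃        
       ┏━━┃-------------------------┃━━━━━━┓ 
       ┃ F┃  1        0       0     ┃      ┃ 
       ┠──┃  2        0       0     ┃──────┨ 
       ┃20┃  3   251.69       0     ┃G] qu▲┃ 
       ┃20┃  4        0       0     ┃] htt█┃ 
       ┃20┃  5        0       0     ┃] db.░┃ 
       ┃20┗━━━━━━━━━━━━━━━━━━━━━━━━━┛] cac░┃ 
       ┃2024-01-15 00:00:10.395 [DEBUG] ca░┃ 
       ┃2024-01-15 00:00:10.361 [WARN] api░┃ 
       ┃2024-01-15 00:00:11.025 [INFO] cac▼┃ 
       ┗━━━━━━━━━━━━━━━━━━━━━━━━━━━━━━━━━━━┛ 
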